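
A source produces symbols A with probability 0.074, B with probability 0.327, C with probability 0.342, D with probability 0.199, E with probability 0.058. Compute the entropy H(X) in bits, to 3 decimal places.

H = −Σ pᵢ log₂ pᵢ.
−0.074·log₂(0.074) = 0.2780
−0.327·log₂(0.327) = 0.5273
−0.342·log₂(0.342) = 0.5294
−0.199·log₂(0.199) = 0.4635
−0.058·log₂(0.058) = 0.2383
Sum ≈ 2.0364 → 2.036 bits.

2.036 bits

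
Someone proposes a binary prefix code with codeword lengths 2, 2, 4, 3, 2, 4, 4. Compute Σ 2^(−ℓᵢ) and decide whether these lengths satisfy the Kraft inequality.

With common denominator 2^4 = 16: Σ 2^(−ℓᵢ) = 4/16 + 4/16 + 1/16 + 2/16 + 4/16 + 1/16 + 1/16 = 17/16 = 1.0625.
Kraft's inequality requires Σ ≤ 1; here Σ = 1.0625 > 1, so no such prefix code exists.

1.0625; no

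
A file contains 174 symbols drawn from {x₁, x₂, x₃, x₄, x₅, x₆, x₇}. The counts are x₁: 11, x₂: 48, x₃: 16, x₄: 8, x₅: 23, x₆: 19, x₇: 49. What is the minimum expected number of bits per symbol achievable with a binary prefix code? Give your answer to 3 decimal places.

Probabilities are the counts divided by 174.
Repeatedly combine the two least-probable nodes; the expected code length is the sum of the merged weights.
merge 4/87 + 11/174 → 19/174
merge 8/87 + 19/174 → 35/174
merge 19/174 + 23/174 → 7/29
merge 35/174 + 7/29 → 77/174
merge 8/29 + 49/174 → 97/174
merge 77/174 + 97/174 → 1
L = 19/174 + 35/174 + 7/29 + 77/174 + 97/174 + 1 = 74/29 ≈ 2.552 bits/symbol.

2.552 bits/symbol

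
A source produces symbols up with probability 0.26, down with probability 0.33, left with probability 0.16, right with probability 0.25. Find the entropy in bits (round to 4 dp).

H = −Σ pᵢ log₂ pᵢ.
−0.26·log₂(0.26) = 0.5053
−0.33·log₂(0.33) = 0.5278
−0.16·log₂(0.16) = 0.4230
−0.25·log₂(0.25) = 0.5000
Sum ≈ 1.9561 → 1.9561 bits.

1.9561 bits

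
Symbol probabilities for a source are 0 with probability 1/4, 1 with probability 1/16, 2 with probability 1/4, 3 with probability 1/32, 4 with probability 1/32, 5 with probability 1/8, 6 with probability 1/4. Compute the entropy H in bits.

2.4375 bits

Each probability is a power of 1/2, so log₂(1/p) is an integer.
H = Σ p·log₂(1/p) = 1/4·2 + 1/16·4 + 1/4·2 + 1/32·5 + 1/32·5 + 1/8·3 + 1/4·2 = 2.4375 bits.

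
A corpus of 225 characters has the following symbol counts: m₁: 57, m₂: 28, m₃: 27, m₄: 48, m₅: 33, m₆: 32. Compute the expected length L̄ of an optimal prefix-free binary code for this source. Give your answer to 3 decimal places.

Probabilities are the counts divided by 225.
Repeatedly combine the two least-probable nodes; the expected code length is the sum of the merged weights.
merge 3/25 + 28/225 → 11/45
merge 32/225 + 11/75 → 13/45
merge 16/75 + 11/45 → 103/225
merge 19/75 + 13/45 → 122/225
merge 103/225 + 122/225 → 1
L = 11/45 + 13/45 + 103/225 + 122/225 + 1 = 38/15 ≈ 2.533 bits/symbol.

2.533 bits/symbol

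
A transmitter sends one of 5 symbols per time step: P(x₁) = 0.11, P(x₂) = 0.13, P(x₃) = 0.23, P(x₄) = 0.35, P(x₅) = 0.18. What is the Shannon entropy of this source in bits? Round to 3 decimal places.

H = −Σ pᵢ log₂ pᵢ.
−0.11·log₂(0.11) = 0.3503
−0.13·log₂(0.13) = 0.3826
−0.23·log₂(0.23) = 0.4877
−0.35·log₂(0.35) = 0.5301
−0.18·log₂(0.18) = 0.4453
Sum ≈ 2.1960 → 2.196 bits.

2.196 bits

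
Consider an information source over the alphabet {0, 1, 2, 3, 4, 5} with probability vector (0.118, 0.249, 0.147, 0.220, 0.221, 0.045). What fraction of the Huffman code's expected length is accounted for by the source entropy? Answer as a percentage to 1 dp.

98.4%

Entropy H = −Σ p log₂ p ≈ 2.4331 bits.
Huffman merges: 9/200+59/500→163/1000; 147/1000+163/1000→31/100; 11/50+221/1000→441/1000; 249/1000+31/100→559/1000; 441/1000+559/1000→1. L = 2473/1000 ≈ 2.4730.
Efficiency = H/L = 2.4331/2.4730 = 98.4%.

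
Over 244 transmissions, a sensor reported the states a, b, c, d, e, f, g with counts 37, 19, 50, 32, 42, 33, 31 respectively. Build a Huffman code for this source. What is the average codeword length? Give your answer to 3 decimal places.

2.795 bits/symbol

Probabilities are the counts divided by 244.
Repeatedly combine the two least-probable nodes; the expected code length is the sum of the merged weights.
merge 19/244 + 31/244 → 25/122
merge 8/61 + 33/244 → 65/244
merge 37/244 + 21/122 → 79/244
merge 25/122 + 25/122 → 25/61
merge 65/244 + 79/244 → 36/61
merge 25/61 + 36/61 → 1
L = 25/122 + 65/244 + 79/244 + 25/61 + 36/61 + 1 = 341/122 ≈ 2.795 bits/symbol.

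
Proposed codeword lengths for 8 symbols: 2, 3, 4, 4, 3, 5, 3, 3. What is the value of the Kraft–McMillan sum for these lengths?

0.90625

With common denominator 2^5 = 32: Σ 2^(−ℓᵢ) = 8/32 + 4/32 + 2/32 + 2/32 + 4/32 + 1/32 + 4/32 + 4/32 = 29/32 = 0.90625.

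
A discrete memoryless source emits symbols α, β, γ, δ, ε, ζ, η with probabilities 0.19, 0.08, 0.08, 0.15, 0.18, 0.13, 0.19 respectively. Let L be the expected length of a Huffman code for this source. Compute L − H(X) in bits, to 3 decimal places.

Entropy H = −Σ p log₂ p ≈ 2.7320 bits.
Huffman merges: 2/25+2/25→4/25; 13/100+3/20→7/25; 4/25+9/50→17/50; 19/100+19/100→19/50; 7/25+17/50→31/50; 19/50+31/50→1. L = 139/50 ≈ 2.7800.
L − H = 2.7800 − 2.7320 = 0.048 bits.

0.048 bits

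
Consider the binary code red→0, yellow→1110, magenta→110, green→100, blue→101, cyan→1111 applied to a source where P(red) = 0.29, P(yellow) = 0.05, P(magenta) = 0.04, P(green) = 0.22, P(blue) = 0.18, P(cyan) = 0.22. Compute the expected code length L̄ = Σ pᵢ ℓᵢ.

2.69 bits/symbol

L̄ = Σ pᵢ·ℓᵢ = 0.29·1 + 0.05·4 + 0.04·3 + 0.22·3 + 0.18·3 + 0.22·4 = 2.69 bits/symbol.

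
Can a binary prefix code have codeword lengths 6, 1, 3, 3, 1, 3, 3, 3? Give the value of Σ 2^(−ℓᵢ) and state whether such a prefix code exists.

With common denominator 2^6 = 64: Σ 2^(−ℓᵢ) = 1/64 + 32/64 + 8/64 + 8/64 + 32/64 + 8/64 + 8/64 + 8/64 = 105/64 = 1.640625.
Kraft's inequality requires Σ ≤ 1; here Σ = 1.640625 > 1, so no such prefix code exists.

1.640625; no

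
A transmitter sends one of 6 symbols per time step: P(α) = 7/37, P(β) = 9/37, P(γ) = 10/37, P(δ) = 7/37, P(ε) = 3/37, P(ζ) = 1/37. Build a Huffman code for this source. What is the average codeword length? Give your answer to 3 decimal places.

Repeatedly combine the two least-probable nodes; the expected code length is the sum of the merged weights.
merge 1/37 + 3/37 → 4/37
merge 4/37 + 7/37 → 11/37
merge 7/37 + 9/37 → 16/37
merge 10/37 + 11/37 → 21/37
merge 16/37 + 21/37 → 1
L = 4/37 + 11/37 + 16/37 + 21/37 + 1 = 89/37 ≈ 2.405 bits/symbol.

2.405 bits/symbol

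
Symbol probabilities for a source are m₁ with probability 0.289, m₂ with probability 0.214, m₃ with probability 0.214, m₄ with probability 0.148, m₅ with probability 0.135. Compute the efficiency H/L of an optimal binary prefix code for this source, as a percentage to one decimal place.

99.3%

Entropy H = −Σ p log₂ p ≈ 2.2675 bits.
Huffman merges: 27/200+37/250→283/1000; 107/500+107/500→107/250; 283/1000+289/1000→143/250; 107/250+143/250→1. L = 2283/1000 ≈ 2.2830.
Efficiency = H/L = 2.2675/2.2830 = 99.3%.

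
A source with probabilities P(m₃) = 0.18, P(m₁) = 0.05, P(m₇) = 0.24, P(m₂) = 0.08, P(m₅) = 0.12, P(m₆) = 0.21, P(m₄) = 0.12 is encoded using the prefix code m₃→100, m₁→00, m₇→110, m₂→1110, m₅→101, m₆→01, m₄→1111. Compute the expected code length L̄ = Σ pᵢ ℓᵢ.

2.94 bits/symbol

L̄ = Σ pᵢ·ℓᵢ = 0.18·3 + 0.05·2 + 0.24·3 + 0.08·4 + 0.12·3 + 0.21·2 + 0.12·4 = 2.94 bits/symbol.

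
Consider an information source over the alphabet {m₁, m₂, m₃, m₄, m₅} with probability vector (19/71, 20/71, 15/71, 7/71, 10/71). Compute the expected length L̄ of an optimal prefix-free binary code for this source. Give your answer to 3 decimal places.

Repeatedly combine the two least-probable nodes; the expected code length is the sum of the merged weights.
merge 7/71 + 10/71 → 17/71
merge 15/71 + 17/71 → 32/71
merge 19/71 + 20/71 → 39/71
merge 32/71 + 39/71 → 1
L = 17/71 + 32/71 + 39/71 + 1 = 159/71 ≈ 2.239 bits/symbol.

2.239 bits/symbol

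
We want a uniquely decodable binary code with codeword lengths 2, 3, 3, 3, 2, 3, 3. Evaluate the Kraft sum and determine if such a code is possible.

1.125; no

With common denominator 2^3 = 8: Σ 2^(−ℓᵢ) = 2/8 + 1/8 + 1/8 + 1/8 + 2/8 + 1/8 + 1/8 = 9/8 = 1.125.
Kraft's inequality requires Σ ≤ 1; here Σ = 1.125 > 1, so no such prefix code exists.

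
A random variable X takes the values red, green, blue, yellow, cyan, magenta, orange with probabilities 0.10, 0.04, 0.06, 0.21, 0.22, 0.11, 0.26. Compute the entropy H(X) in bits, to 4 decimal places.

H = −Σ pᵢ log₂ pᵢ.
−0.10·log₂(0.10) = 0.3322
−0.04·log₂(0.04) = 0.1858
−0.06·log₂(0.06) = 0.2435
−0.21·log₂(0.21) = 0.4728
−0.22·log₂(0.22) = 0.4806
−0.11·log₂(0.11) = 0.3503
−0.26·log₂(0.26) = 0.5053
Sum ≈ 2.5705 → 2.5705 bits.

2.5705 bits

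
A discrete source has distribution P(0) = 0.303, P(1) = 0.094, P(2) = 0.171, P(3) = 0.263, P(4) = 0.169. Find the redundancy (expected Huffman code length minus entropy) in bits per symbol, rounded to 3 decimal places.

0.044 bits

Entropy H = −Σ p log₂ p ≈ 2.2185 bits.
Huffman merges: 47/500+169/1000→263/1000; 171/1000+263/1000→217/500; 263/1000+303/1000→283/500; 217/500+283/500→1. L = 2263/1000 ≈ 2.2630.
L − H = 2.2630 − 2.2185 = 0.044 bits.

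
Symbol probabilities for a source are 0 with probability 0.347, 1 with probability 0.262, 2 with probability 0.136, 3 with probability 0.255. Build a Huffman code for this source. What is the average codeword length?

Repeatedly combine the two least-probable nodes; the expected code length is the sum of the merged weights.
merge 17/125 + 51/200 → 391/1000
merge 131/500 + 347/1000 → 609/1000
merge 391/1000 + 609/1000 → 1
L = 391/1000 + 609/1000 + 1 = 2 bits/symbol.

2 bits/symbol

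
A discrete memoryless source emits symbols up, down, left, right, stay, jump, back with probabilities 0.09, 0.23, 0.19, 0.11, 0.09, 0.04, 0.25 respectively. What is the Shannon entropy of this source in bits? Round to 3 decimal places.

2.604 bits

H = −Σ pᵢ log₂ pᵢ.
−0.09·log₂(0.09) = 0.3127
−0.23·log₂(0.23) = 0.4877
−0.19·log₂(0.19) = 0.4552
−0.11·log₂(0.11) = 0.3503
−0.09·log₂(0.09) = 0.3127
−0.04·log₂(0.04) = 0.1858
−0.25·log₂(0.25) = 0.5000
Sum ≈ 2.6042 → 2.604 bits.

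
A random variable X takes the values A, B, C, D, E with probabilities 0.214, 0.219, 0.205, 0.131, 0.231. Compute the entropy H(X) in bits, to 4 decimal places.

2.2970 bits

H = −Σ pᵢ log₂ pᵢ.
−0.214·log₂(0.214) = 0.4760
−0.219·log₂(0.219) = 0.4798
−0.205·log₂(0.205) = 0.4687
−0.131·log₂(0.131) = 0.3841
−0.231·log₂(0.231) = 0.4883
Sum ≈ 2.2970 → 2.2970 bits.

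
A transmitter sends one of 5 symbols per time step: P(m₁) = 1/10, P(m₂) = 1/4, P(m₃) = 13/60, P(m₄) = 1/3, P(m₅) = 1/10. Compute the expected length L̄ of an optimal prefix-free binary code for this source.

Repeatedly combine the two least-probable nodes; the expected code length is the sum of the merged weights.
merge 1/10 + 1/10 → 1/5
merge 1/5 + 13/60 → 5/12
merge 1/4 + 1/3 → 7/12
merge 5/12 + 7/12 → 1
L = 1/5 + 5/12 + 7/12 + 1 = 11/5 = 2.2 bits/symbol.

2.2 bits/symbol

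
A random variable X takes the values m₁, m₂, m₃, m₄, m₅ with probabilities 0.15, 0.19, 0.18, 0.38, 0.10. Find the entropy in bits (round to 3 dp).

2.174 bits

H = −Σ pᵢ log₂ pᵢ.
−0.15·log₂(0.15) = 0.4105
−0.19·log₂(0.19) = 0.4552
−0.18·log₂(0.18) = 0.4453
−0.38·log₂(0.38) = 0.5305
−0.10·log₂(0.10) = 0.3322
Sum ≈ 2.1737 → 2.174 bits.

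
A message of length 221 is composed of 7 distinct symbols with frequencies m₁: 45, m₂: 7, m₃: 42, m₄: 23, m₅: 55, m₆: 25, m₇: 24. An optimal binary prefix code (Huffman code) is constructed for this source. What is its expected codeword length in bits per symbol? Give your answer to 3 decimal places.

Probabilities are the counts divided by 221.
Repeatedly combine the two least-probable nodes; the expected code length is the sum of the merged weights.
merge 7/221 + 23/221 → 30/221
merge 24/221 + 25/221 → 49/221
merge 30/221 + 42/221 → 72/221
merge 45/221 + 49/221 → 94/221
merge 55/221 + 72/221 → 127/221
merge 94/221 + 127/221 → 1
L = 30/221 + 49/221 + 72/221 + 94/221 + 127/221 + 1 = 593/221 ≈ 2.683 bits/symbol.

2.683 bits/symbol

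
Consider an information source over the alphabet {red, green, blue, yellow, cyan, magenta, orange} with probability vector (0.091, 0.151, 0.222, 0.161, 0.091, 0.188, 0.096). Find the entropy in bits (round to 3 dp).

H = −Σ pᵢ log₂ pᵢ.
−0.091·log₂(0.091) = 0.3147
−0.151·log₂(0.151) = 0.4118
−0.222·log₂(0.222) = 0.4820
−0.161·log₂(0.161) = 0.4242
−0.091·log₂(0.091) = 0.3147
−0.188·log₂(0.188) = 0.4533
−0.096·log₂(0.096) = 0.3246
Sum ≈ 2.7253 → 2.725 bits.

2.725 bits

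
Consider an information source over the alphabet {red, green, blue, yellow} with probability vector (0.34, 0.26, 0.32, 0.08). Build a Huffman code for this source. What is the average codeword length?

2 bits/symbol

Repeatedly combine the two least-probable nodes; the expected code length is the sum of the merged weights.
merge 2/25 + 13/50 → 17/50
merge 8/25 + 17/50 → 33/50
merge 17/50 + 33/50 → 1
L = 17/50 + 33/50 + 1 = 2 bits/symbol.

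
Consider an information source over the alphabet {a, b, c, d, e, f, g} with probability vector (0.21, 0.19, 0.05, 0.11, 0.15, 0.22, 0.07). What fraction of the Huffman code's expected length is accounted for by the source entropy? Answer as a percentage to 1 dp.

Entropy H = −Σ p log₂ p ≈ 2.6541 bits.
Huffman merges: 1/20+7/100→3/25; 11/100+3/25→23/100; 3/20+19/100→17/50; 21/100+11/50→43/100; 23/100+17/50→57/100; 43/100+57/100→1. L = 269/100 ≈ 2.6900.
Efficiency = H/L = 2.6541/2.6900 = 98.7%.

98.7%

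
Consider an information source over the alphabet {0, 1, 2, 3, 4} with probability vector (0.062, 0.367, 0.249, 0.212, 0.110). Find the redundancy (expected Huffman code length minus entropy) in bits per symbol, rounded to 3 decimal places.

Entropy H = −Σ p log₂ p ≈ 2.1036 bits.
Huffman merges: 31/500+11/100→43/250; 43/250+53/250→48/125; 249/1000+367/1000→77/125; 48/125+77/125→1. L = 543/250 ≈ 2.1720.
L − H = 2.1720 − 2.1036 = 0.068 bits.

0.068 bits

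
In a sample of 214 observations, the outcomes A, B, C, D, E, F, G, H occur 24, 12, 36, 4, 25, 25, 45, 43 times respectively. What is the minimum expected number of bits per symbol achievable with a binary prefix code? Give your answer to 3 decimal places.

2.850 bits/symbol

Probabilities are the counts divided by 214.
Repeatedly combine the two least-probable nodes; the expected code length is the sum of the merged weights.
merge 2/107 + 6/107 → 8/107
merge 8/107 + 12/107 → 20/107
merge 25/214 + 25/214 → 25/107
merge 18/107 + 20/107 → 38/107
merge 43/214 + 45/214 → 44/107
merge 25/107 + 38/107 → 63/107
merge 44/107 + 63/107 → 1
L = 8/107 + 20/107 + 25/107 + 38/107 + 44/107 + 63/107 + 1 = 305/107 ≈ 2.850 bits/symbol.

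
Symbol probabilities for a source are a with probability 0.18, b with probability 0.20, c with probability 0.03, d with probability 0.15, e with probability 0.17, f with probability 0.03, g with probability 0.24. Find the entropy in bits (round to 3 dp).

2.552 bits

H = −Σ pᵢ log₂ pᵢ.
−0.18·log₂(0.18) = 0.4453
−0.20·log₂(0.20) = 0.4644
−0.03·log₂(0.03) = 0.1518
−0.15·log₂(0.15) = 0.4105
−0.17·log₂(0.17) = 0.4346
−0.03·log₂(0.03) = 0.1518
−0.24·log₂(0.24) = 0.4941
Sum ≈ 2.5525 → 2.552 bits.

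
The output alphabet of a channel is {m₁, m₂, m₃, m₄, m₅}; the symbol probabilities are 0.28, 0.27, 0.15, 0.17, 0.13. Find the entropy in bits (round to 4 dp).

H = −Σ pᵢ log₂ pᵢ.
−0.28·log₂(0.28) = 0.5142
−0.27·log₂(0.27) = 0.5100
−0.15·log₂(0.15) = 0.4105
−0.17·log₂(0.17) = 0.4346
−0.13·log₂(0.13) = 0.3826
Sum ≈ 2.2520 → 2.2520 bits.

2.2520 bits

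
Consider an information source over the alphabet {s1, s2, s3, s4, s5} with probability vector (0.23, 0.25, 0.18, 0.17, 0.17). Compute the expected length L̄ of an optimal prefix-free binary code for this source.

2.34 bits/symbol

Repeatedly combine the two least-probable nodes; the expected code length is the sum of the merged weights.
merge 17/100 + 17/100 → 17/50
merge 9/50 + 23/100 → 41/100
merge 1/4 + 17/50 → 59/100
merge 41/100 + 59/100 → 1
L = 17/50 + 41/100 + 59/100 + 1 = 117/50 = 2.34 bits/symbol.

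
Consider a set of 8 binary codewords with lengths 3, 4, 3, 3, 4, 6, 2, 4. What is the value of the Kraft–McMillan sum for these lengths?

With common denominator 2^6 = 64: Σ 2^(−ℓᵢ) = 8/64 + 4/64 + 8/64 + 8/64 + 4/64 + 1/64 + 16/64 + 4/64 = 53/64 = 0.828125.

0.828125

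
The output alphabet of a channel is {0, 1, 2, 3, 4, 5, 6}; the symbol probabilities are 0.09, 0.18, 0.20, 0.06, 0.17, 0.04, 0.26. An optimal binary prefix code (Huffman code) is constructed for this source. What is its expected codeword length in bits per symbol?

Repeatedly combine the two least-probable nodes; the expected code length is the sum of the merged weights.
merge 1/25 + 3/50 → 1/10
merge 9/100 + 1/10 → 19/100
merge 17/100 + 9/50 → 7/20
merge 19/100 + 1/5 → 39/100
merge 13/50 + 7/20 → 61/100
merge 39/100 + 61/100 → 1
L = 1/10 + 19/100 + 7/20 + 39/100 + 61/100 + 1 = 66/25 = 2.64 bits/symbol.

2.64 bits/symbol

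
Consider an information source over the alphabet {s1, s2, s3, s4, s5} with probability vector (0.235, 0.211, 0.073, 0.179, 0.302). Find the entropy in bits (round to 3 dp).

2.206 bits

H = −Σ pᵢ log₂ pᵢ.
−0.235·log₂(0.235) = 0.4910
−0.211·log₂(0.211) = 0.4736
−0.073·log₂(0.073) = 0.2756
−0.179·log₂(0.179) = 0.4443
−0.302·log₂(0.302) = 0.5217
Sum ≈ 2.2062 → 2.206 bits.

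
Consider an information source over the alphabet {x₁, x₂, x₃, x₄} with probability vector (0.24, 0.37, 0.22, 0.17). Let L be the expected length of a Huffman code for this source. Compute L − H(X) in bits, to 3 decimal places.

Entropy H = −Σ p log₂ p ≈ 1.9400 bits.
Huffman merges: 17/100+11/50→39/100; 6/25+37/100→61/100; 39/100+61/100→1. L = 2 ≈ 2.0000.
L − H = 2.0000 − 1.9400 = 0.060 bits.

0.060 bits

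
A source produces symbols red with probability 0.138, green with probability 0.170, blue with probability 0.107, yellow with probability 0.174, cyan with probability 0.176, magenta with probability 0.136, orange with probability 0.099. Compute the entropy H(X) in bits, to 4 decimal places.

2.7757 bits

H = −Σ pᵢ log₂ pᵢ.
−0.138·log₂(0.138) = 0.3943
−0.170·log₂(0.170) = 0.4346
−0.107·log₂(0.107) = 0.3450
−0.174·log₂(0.174) = 0.4390
−0.176·log₂(0.176) = 0.4411
−0.136·log₂(0.136) = 0.3915
−0.099·log₂(0.099) = 0.3303
Sum ≈ 2.7757 → 2.7757 bits.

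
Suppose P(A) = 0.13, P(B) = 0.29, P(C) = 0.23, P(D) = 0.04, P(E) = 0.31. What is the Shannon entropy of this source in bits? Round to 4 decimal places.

2.0978 bits

H = −Σ pᵢ log₂ pᵢ.
−0.13·log₂(0.13) = 0.3826
−0.29·log₂(0.29) = 0.5179
−0.23·log₂(0.23) = 0.4877
−0.04·log₂(0.04) = 0.1858
−0.31·log₂(0.31) = 0.5238
Sum ≈ 2.0978 → 2.0978 bits.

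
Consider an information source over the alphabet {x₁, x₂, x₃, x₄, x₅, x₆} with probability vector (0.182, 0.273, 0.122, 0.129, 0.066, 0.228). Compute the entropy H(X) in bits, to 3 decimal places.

2.455 bits

H = −Σ pᵢ log₂ pᵢ.
−0.182·log₂(0.182) = 0.4474
−0.273·log₂(0.273) = 0.5113
−0.122·log₂(0.122) = 0.3703
−0.129·log₂(0.129) = 0.3811
−0.066·log₂(0.066) = 0.2588
−0.228·log₂(0.228) = 0.4863
Sum ≈ 2.4552 → 2.455 bits.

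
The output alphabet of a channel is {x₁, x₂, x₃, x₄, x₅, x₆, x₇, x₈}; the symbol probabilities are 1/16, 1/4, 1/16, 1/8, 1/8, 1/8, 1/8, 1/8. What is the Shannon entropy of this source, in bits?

2.875 bits

Each probability is a power of 1/2, so log₂(1/p) is an integer.
H = Σ p·log₂(1/p) = 1/16·4 + 1/4·2 + 1/16·4 + 1/8·3 + 1/8·3 + 1/8·3 + 1/8·3 + 1/8·3 = 2.875 bits.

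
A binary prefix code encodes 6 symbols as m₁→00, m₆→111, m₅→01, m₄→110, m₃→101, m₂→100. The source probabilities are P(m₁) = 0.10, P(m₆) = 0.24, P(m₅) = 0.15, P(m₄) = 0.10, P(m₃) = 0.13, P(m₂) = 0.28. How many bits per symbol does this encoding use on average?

2.75 bits/symbol

L̄ = Σ pᵢ·ℓᵢ = 0.10·2 + 0.24·3 + 0.15·2 + 0.10·3 + 0.13·3 + 0.28·3 = 2.75 bits/symbol.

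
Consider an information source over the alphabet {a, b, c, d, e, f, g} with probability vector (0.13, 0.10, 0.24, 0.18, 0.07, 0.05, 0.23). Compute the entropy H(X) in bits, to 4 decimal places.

2.6266 bits

H = −Σ pᵢ log₂ pᵢ.
−0.13·log₂(0.13) = 0.3826
−0.10·log₂(0.10) = 0.3322
−0.24·log₂(0.24) = 0.4941
−0.18·log₂(0.18) = 0.4453
−0.07·log₂(0.07) = 0.2686
−0.05·log₂(0.05) = 0.2161
−0.23·log₂(0.23) = 0.4877
Sum ≈ 2.6266 → 2.6266 bits.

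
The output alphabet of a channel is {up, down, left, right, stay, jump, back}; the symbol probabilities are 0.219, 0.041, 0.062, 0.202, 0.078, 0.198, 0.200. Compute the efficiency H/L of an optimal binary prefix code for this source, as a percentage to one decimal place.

97.5%

Entropy H = −Σ p log₂ p ≈ 2.5977 bits.
Huffman merges: 41/1000+31/500→103/1000; 39/500+103/1000→181/1000; 181/1000+99/500→379/1000; 1/5+101/500→201/500; 219/1000+379/1000→299/500; 201/500+299/500→1. L = 2663/1000 ≈ 2.6630.
Efficiency = H/L = 2.5977/2.6630 = 97.5%.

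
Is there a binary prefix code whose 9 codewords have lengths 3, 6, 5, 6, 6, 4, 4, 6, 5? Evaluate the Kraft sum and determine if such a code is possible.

With common denominator 2^6 = 64: Σ 2^(−ℓᵢ) = 8/64 + 1/64 + 2/64 + 1/64 + 1/64 + 4/64 + 4/64 + 1/64 + 2/64 = 24/64 = 0.375.
Kraft's inequality requires Σ ≤ 1; here Σ = 0.375 ≤ 1, so such a prefix code exists.

0.375; yes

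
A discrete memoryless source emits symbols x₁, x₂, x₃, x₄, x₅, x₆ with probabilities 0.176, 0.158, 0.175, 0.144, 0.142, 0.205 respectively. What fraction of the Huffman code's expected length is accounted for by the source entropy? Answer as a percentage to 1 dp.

98.2%

Entropy H = −Σ p log₂ p ≈ 2.5729 bits.
Huffman merges: 71/500+18/125→143/500; 79/500+7/40→333/1000; 22/125+41/200→381/1000; 143/500+333/1000→619/1000; 381/1000+619/1000→1. L = 2619/1000 ≈ 2.6190.
Efficiency = H/L = 2.5729/2.6190 = 98.2%.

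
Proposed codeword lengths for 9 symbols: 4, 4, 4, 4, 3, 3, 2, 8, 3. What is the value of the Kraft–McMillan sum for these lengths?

0.87890625

With common denominator 2^8 = 256: Σ 2^(−ℓᵢ) = 16/256 + 16/256 + 16/256 + 16/256 + 32/256 + 32/256 + 64/256 + 1/256 + 32/256 = 225/256 = 0.87890625.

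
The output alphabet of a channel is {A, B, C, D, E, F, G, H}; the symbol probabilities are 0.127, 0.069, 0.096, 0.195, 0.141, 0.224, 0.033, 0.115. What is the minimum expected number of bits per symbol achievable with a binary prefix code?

2.878 bits/symbol

Repeatedly combine the two least-probable nodes; the expected code length is the sum of the merged weights.
merge 33/1000 + 69/1000 → 51/500
merge 12/125 + 51/500 → 99/500
merge 23/200 + 127/1000 → 121/500
merge 141/1000 + 39/200 → 42/125
merge 99/500 + 28/125 → 211/500
merge 121/500 + 42/125 → 289/500
merge 211/500 + 289/500 → 1
L = 51/500 + 99/500 + 121/500 + 42/125 + 211/500 + 289/500 + 1 = 1439/500 = 2.878 bits/symbol.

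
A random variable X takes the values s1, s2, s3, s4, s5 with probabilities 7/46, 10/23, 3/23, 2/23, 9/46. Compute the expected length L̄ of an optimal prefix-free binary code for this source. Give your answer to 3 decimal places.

2.130 bits/symbol

Repeatedly combine the two least-probable nodes; the expected code length is the sum of the merged weights.
merge 2/23 + 3/23 → 5/23
merge 7/46 + 9/46 → 8/23
merge 5/23 + 8/23 → 13/23
merge 10/23 + 13/23 → 1
L = 5/23 + 8/23 + 13/23 + 1 = 49/23 ≈ 2.130 bits/symbol.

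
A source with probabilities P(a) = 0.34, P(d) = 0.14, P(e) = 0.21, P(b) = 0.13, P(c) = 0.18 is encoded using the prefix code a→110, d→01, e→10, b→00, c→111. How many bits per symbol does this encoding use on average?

L̄ = Σ pᵢ·ℓᵢ = 0.34·3 + 0.14·2 + 0.21·2 + 0.13·2 + 0.18·3 = 2.52 bits/symbol.

2.52 bits/symbol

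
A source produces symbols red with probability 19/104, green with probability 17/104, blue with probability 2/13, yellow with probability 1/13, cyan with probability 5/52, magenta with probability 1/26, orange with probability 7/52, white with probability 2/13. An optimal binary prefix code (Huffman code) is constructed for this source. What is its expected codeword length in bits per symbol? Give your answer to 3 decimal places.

Repeatedly combine the two least-probable nodes; the expected code length is the sum of the merged weights.
merge 1/26 + 1/13 → 3/26
merge 5/52 + 3/26 → 11/52
merge 7/52 + 2/13 → 15/52
merge 2/13 + 17/104 → 33/104
merge 19/104 + 11/52 → 41/104
merge 15/52 + 33/104 → 63/104
merge 41/104 + 63/104 → 1
L = 3/26 + 11/52 + 15/52 + 33/104 + 41/104 + 63/104 + 1 = 305/104 ≈ 2.933 bits/symbol.

2.933 bits/symbol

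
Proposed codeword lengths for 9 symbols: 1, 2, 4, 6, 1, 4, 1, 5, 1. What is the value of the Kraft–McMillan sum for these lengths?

2.421875

With common denominator 2^6 = 64: Σ 2^(−ℓᵢ) = 32/64 + 16/64 + 4/64 + 1/64 + 32/64 + 4/64 + 32/64 + 2/64 + 32/64 = 155/64 = 2.421875.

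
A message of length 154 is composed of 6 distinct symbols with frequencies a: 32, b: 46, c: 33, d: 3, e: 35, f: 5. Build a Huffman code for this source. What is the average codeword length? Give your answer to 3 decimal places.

Probabilities are the counts divided by 154.
Repeatedly combine the two least-probable nodes; the expected code length is the sum of the merged weights.
merge 3/154 + 5/154 → 4/77
merge 4/77 + 16/77 → 20/77
merge 3/14 + 5/22 → 34/77
merge 20/77 + 23/77 → 43/77
merge 34/77 + 43/77 → 1
L = 4/77 + 20/77 + 34/77 + 43/77 + 1 = 178/77 ≈ 2.312 bits/symbol.

2.312 bits/symbol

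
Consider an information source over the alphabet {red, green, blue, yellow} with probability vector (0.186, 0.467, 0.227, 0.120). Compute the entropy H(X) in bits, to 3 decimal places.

1.817 bits

H = −Σ pᵢ log₂ pᵢ.
−0.186·log₂(0.186) = 0.4514
−0.467·log₂(0.467) = 0.5130
−0.227·log₂(0.227) = 0.4856
−0.120·log₂(0.120) = 0.3671
Sum ≈ 1.8170 → 1.817 bits.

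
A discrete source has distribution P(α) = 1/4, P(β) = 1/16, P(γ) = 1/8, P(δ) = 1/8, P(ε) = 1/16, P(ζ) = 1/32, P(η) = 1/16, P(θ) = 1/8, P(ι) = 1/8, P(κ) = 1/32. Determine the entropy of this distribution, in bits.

Each probability is a power of 1/2, so log₂(1/p) is an integer.
H = Σ p·log₂(1/p) = 1/4·2 + 1/16·4 + 1/8·3 + 1/8·3 + 1/16·4 + 1/32·5 + 1/16·4 + 1/8·3 + 1/8·3 + 1/32·5 = 3.0625 bits.

3.0625 bits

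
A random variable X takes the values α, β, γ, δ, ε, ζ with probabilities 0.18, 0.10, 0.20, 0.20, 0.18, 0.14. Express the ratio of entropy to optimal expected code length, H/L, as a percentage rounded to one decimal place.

98.0%

Entropy H = −Σ p log₂ p ≈ 2.5487 bits.
Huffman merges: 1/10+7/50→6/25; 9/50+9/50→9/25; 1/5+1/5→2/5; 6/25+9/25→3/5; 2/5+3/5→1. L = 13/5 ≈ 2.6000.
Efficiency = H/L = 2.5487/2.6000 = 98.0%.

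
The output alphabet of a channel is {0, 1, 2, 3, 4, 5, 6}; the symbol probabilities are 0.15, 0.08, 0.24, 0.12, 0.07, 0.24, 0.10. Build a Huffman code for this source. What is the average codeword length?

Repeatedly combine the two least-probable nodes; the expected code length is the sum of the merged weights.
merge 7/100 + 2/25 → 3/20
merge 1/10 + 3/25 → 11/50
merge 3/20 + 3/20 → 3/10
merge 11/50 + 6/25 → 23/50
merge 6/25 + 3/10 → 27/50
merge 23/50 + 27/50 → 1
L = 3/20 + 11/50 + 3/10 + 23/50 + 27/50 + 1 = 267/100 = 2.67 bits/symbol.

2.67 bits/symbol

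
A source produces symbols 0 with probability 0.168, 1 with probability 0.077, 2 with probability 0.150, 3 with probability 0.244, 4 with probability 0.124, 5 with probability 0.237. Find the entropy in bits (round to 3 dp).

2.490 bits

H = −Σ pᵢ log₂ pᵢ.
−0.168·log₂(0.168) = 0.4323
−0.077·log₂(0.077) = 0.2848
−0.150·log₂(0.150) = 0.4105
−0.244·log₂(0.244) = 0.4966
−0.124·log₂(0.124) = 0.3734
−0.237·log₂(0.237) = 0.4923
Sum ≈ 2.4900 → 2.490 bits.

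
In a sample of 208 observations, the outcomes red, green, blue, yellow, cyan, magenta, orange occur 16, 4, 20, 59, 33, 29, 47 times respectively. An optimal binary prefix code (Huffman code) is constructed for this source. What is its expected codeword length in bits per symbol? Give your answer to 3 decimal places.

Probabilities are the counts divided by 208.
Repeatedly combine the two least-probable nodes; the expected code length is the sum of the merged weights.
merge 1/52 + 1/13 → 5/52
merge 5/52 + 5/52 → 5/26
merge 29/208 + 33/208 → 31/104
merge 5/26 + 47/208 → 87/208
merge 59/208 + 31/104 → 121/208
merge 87/208 + 121/208 → 1
L = 5/52 + 5/26 + 31/104 + 87/208 + 121/208 + 1 = 269/104 ≈ 2.587 bits/symbol.

2.587 bits/symbol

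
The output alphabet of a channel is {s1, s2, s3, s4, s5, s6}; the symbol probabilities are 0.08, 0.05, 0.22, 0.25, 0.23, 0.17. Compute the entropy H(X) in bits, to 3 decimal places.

2.410 bits

H = −Σ pᵢ log₂ pᵢ.
−0.08·log₂(0.08) = 0.2915
−0.05·log₂(0.05) = 0.2161
−0.22·log₂(0.22) = 0.4806
−0.25·log₂(0.25) = 0.5000
−0.23·log₂(0.23) = 0.4877
−0.17·log₂(0.17) = 0.4346
Sum ≈ 2.4104 → 2.410 bits.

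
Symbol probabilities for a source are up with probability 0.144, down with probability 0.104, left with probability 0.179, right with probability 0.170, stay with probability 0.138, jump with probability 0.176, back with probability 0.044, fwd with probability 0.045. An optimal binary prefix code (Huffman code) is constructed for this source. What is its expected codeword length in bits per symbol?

2.91 bits/symbol

Repeatedly combine the two least-probable nodes; the expected code length is the sum of the merged weights.
merge 11/250 + 9/200 → 89/1000
merge 89/1000 + 13/125 → 193/1000
merge 69/500 + 18/125 → 141/500
merge 17/100 + 22/125 → 173/500
merge 179/1000 + 193/1000 → 93/250
merge 141/500 + 173/500 → 157/250
merge 93/250 + 157/250 → 1
L = 89/1000 + 193/1000 + 141/500 + 173/500 + 93/250 + 157/250 + 1 = 291/100 = 2.91 bits/symbol.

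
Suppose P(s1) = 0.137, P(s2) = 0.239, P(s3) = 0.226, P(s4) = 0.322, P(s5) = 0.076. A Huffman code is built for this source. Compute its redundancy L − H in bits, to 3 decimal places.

0.033 bits

Entropy H = −Σ p log₂ p ≈ 2.1803 bits.
Huffman merges: 19/250+137/1000→213/1000; 213/1000+113/500→439/1000; 239/1000+161/500→561/1000; 439/1000+561/1000→1. L = 2213/1000 ≈ 2.2130.
L − H = 2.2130 − 2.1803 = 0.033 bits.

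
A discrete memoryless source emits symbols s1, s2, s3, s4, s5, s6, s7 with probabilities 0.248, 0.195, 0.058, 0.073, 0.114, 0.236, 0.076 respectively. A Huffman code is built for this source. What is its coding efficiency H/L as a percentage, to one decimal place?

Entropy H = −Σ p log₂ p ≈ 2.6040 bits.
Huffman merges: 29/500+73/1000→131/1000; 19/250+57/500→19/100; 131/1000+19/100→321/1000; 39/200+59/250→431/1000; 31/125+321/1000→569/1000; 431/1000+569/1000→1. L = 1321/500 ≈ 2.6420.
Efficiency = H/L = 2.6040/2.6420 = 98.6%.

98.6%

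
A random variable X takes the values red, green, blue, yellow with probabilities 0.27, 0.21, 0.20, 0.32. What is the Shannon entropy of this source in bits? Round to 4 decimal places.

H = −Σ pᵢ log₂ pᵢ.
−0.27·log₂(0.27) = 0.5100
−0.21·log₂(0.21) = 0.4728
−0.20·log₂(0.20) = 0.4644
−0.32·log₂(0.32) = 0.5260
Sum ≈ 1.9733 → 1.9733 bits.

1.9733 bits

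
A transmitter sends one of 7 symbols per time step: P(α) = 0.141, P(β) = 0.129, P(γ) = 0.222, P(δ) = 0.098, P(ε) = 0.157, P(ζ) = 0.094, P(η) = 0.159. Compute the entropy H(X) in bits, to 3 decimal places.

H = −Σ pᵢ log₂ pᵢ.
−0.141·log₂(0.141) = 0.3985
−0.129·log₂(0.129) = 0.3811
−0.222·log₂(0.222) = 0.4820
−0.098·log₂(0.098) = 0.3284
−0.157·log₂(0.157) = 0.4194
−0.094·log₂(0.094) = 0.3207
−0.159·log₂(0.159) = 0.4218
Sum ≈ 2.7519 → 2.752 bits.

2.752 bits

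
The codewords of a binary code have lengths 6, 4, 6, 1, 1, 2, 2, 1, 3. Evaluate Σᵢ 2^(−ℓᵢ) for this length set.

With common denominator 2^6 = 64: Σ 2^(−ℓᵢ) = 1/64 + 4/64 + 1/64 + 32/64 + 32/64 + 16/64 + 16/64 + 32/64 + 8/64 = 142/64 = 2.21875.

2.21875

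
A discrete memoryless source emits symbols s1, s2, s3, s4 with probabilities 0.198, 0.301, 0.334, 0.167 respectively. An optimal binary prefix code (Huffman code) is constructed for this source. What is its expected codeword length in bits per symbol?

2 bits/symbol

Repeatedly combine the two least-probable nodes; the expected code length is the sum of the merged weights.
merge 167/1000 + 99/500 → 73/200
merge 301/1000 + 167/500 → 127/200
merge 73/200 + 127/200 → 1
L = 73/200 + 127/200 + 1 = 2 bits/symbol.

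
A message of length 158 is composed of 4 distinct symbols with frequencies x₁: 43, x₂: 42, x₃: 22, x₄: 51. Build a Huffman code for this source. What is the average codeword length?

Probabilities are the counts divided by 158.
Repeatedly combine the two least-probable nodes; the expected code length is the sum of the merged weights.
merge 11/79 + 21/79 → 32/79
merge 43/158 + 51/158 → 47/79
merge 32/79 + 47/79 → 1
L = 32/79 + 47/79 + 1 = 2 bits/symbol.

2 bits/symbol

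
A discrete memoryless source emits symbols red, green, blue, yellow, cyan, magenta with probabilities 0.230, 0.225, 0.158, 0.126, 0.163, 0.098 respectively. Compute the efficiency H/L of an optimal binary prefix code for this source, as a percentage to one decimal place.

99.2%

Entropy H = −Σ p log₂ p ≈ 2.5240 bits.
Huffman merges: 49/500+63/500→28/125; 79/500+163/1000→321/1000; 28/125+9/40→449/1000; 23/100+321/1000→551/1000; 449/1000+551/1000→1. L = 509/200 ≈ 2.5450.
Efficiency = H/L = 2.5240/2.5450 = 99.2%.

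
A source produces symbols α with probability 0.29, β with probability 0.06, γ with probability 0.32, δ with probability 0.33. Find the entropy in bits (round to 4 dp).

1.8153 bits

H = −Σ pᵢ log₂ pᵢ.
−0.29·log₂(0.29) = 0.5179
−0.06·log₂(0.06) = 0.2435
−0.32·log₂(0.32) = 0.5260
−0.33·log₂(0.33) = 0.5278
Sum ≈ 1.8153 → 1.8153 bits.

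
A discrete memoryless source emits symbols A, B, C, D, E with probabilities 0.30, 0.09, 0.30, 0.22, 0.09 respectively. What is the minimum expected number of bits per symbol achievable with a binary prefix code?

Repeatedly combine the two least-probable nodes; the expected code length is the sum of the merged weights.
merge 9/100 + 9/100 → 9/50
merge 9/50 + 11/50 → 2/5
merge 3/10 + 3/10 → 3/5
merge 2/5 + 3/5 → 1
L = 9/50 + 2/5 + 3/5 + 1 = 109/50 = 2.18 bits/symbol.

2.18 bits/symbol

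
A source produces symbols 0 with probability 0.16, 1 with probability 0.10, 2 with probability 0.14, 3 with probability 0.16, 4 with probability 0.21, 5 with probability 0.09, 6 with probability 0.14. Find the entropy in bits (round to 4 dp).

2.7579 bits

H = −Σ pᵢ log₂ pᵢ.
−0.16·log₂(0.16) = 0.4230
−0.10·log₂(0.10) = 0.3322
−0.14·log₂(0.14) = 0.3971
−0.16·log₂(0.16) = 0.4230
−0.21·log₂(0.21) = 0.4728
−0.09·log₂(0.09) = 0.3127
−0.14·log₂(0.14) = 0.3971
Sum ≈ 2.7579 → 2.7579 bits.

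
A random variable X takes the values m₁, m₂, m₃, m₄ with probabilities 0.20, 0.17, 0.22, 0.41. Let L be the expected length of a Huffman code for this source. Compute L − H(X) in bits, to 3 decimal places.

Entropy H = −Σ p log₂ p ≈ 1.9069 bits.
Huffman merges: 17/100+1/5→37/100; 11/50+37/100→59/100; 41/100+59/100→1. L = 49/25 ≈ 1.9600.
L − H = 1.9600 − 1.9069 = 0.053 bits.

0.053 bits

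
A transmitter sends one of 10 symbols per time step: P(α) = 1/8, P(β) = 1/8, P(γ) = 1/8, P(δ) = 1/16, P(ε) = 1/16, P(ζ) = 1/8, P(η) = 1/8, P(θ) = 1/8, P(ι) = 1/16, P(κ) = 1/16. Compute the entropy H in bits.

3.25 bits

Each probability is a power of 1/2, so log₂(1/p) is an integer.
H = Σ p·log₂(1/p) = 1/8·3 + 1/8·3 + 1/8·3 + 1/16·4 + 1/16·4 + 1/8·3 + 1/8·3 + 1/8·3 + 1/16·4 + 1/16·4 = 3.25 bits.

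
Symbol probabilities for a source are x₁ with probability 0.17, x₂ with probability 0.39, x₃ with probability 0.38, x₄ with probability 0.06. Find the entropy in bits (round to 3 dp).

1.738 bits

H = −Σ pᵢ log₂ pᵢ.
−0.17·log₂(0.17) = 0.4346
−0.39·log₂(0.39) = 0.5298
−0.38·log₂(0.38) = 0.5305
−0.06·log₂(0.06) = 0.2435
Sum ≈ 1.7384 → 1.738 bits.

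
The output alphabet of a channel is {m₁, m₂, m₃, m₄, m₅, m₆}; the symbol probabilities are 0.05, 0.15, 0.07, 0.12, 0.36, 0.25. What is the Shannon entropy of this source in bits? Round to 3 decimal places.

H = −Σ pᵢ log₂ pᵢ.
−0.05·log₂(0.05) = 0.2161
−0.15·log₂(0.15) = 0.4105
−0.07·log₂(0.07) = 0.2686
−0.12·log₂(0.12) = 0.3671
−0.36·log₂(0.36) = 0.5306
−0.25·log₂(0.25) = 0.5000
Sum ≈ 2.2929 → 2.293 bits.

2.293 bits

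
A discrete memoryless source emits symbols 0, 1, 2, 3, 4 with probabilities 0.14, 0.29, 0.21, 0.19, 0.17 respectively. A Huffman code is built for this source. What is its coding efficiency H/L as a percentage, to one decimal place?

Entropy H = −Σ p log₂ p ≈ 2.2777 bits.
Huffman merges: 7/50+17/100→31/100; 19/100+21/100→2/5; 29/100+31/100→3/5; 2/5+3/5→1. L = 231/100 ≈ 2.3100.
Efficiency = H/L = 2.2777/2.3100 = 98.6%.

98.6%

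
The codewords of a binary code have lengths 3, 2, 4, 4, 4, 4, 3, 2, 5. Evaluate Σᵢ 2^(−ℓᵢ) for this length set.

1.03125

With common denominator 2^5 = 32: Σ 2^(−ℓᵢ) = 4/32 + 8/32 + 2/32 + 2/32 + 2/32 + 2/32 + 4/32 + 8/32 + 1/32 = 33/32 = 1.03125.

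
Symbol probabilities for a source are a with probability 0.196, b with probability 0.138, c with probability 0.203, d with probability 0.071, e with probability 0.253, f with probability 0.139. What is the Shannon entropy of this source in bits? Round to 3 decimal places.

H = −Σ pᵢ log₂ pᵢ.
−0.196·log₂(0.196) = 0.4608
−0.138·log₂(0.138) = 0.3943
−0.203·log₂(0.203) = 0.4670
−0.071·log₂(0.071) = 0.2709
−0.253·log₂(0.253) = 0.5016
−0.139·log₂(0.139) = 0.3957
Sum ≈ 2.4904 → 2.490 bits.

2.490 bits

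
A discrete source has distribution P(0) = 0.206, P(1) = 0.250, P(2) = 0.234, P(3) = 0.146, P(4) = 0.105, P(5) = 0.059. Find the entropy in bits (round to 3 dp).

H = −Σ pᵢ log₂ pᵢ.
−0.206·log₂(0.206) = 0.4695
−0.250·log₂(0.250) = 0.5000
−0.234·log₂(0.234) = 0.4903
−0.146·log₂(0.146) = 0.4053
−0.105·log₂(0.105) = 0.3414
−0.059·log₂(0.059) = 0.2409
Sum ≈ 2.4475 → 2.447 bits.

2.447 bits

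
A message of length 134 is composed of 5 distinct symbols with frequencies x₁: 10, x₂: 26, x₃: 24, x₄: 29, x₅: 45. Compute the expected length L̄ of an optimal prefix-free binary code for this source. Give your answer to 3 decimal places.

2.254 bits/symbol

Probabilities are the counts divided by 134.
Repeatedly combine the two least-probable nodes; the expected code length is the sum of the merged weights.
merge 5/67 + 12/67 → 17/67
merge 13/67 + 29/134 → 55/134
merge 17/67 + 45/134 → 79/134
merge 55/134 + 79/134 → 1
L = 17/67 + 55/134 + 79/134 + 1 = 151/67 ≈ 2.254 bits/symbol.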